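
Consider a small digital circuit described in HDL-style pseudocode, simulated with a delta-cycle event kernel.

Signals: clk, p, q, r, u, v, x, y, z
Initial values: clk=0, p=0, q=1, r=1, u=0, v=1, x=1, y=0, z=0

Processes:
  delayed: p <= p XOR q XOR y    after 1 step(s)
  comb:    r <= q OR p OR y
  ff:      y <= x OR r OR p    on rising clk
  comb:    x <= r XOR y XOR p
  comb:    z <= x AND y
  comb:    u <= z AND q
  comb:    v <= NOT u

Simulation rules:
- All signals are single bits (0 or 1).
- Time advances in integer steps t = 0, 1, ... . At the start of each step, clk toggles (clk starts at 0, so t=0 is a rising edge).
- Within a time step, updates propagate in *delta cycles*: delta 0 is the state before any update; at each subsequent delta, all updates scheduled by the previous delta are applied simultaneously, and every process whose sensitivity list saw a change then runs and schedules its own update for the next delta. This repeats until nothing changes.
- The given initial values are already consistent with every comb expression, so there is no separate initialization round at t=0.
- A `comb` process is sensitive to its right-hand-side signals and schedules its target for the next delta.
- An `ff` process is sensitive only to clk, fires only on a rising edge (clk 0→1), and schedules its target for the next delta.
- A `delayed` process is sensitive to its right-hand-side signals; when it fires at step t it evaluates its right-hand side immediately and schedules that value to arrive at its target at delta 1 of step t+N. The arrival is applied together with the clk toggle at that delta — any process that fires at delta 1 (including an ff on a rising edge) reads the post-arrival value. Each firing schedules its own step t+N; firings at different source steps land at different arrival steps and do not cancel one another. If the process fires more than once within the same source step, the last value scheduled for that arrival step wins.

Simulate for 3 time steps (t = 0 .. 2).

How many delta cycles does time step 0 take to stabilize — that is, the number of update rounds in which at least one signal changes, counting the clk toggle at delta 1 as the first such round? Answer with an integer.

t=0 Δ0: p=0 clk=0 x=1 r=1 u=0 y=0 q=1 z=0 v=1
  Δ1: clk:0→1
  Δ2: y:0→1
  Δ3: x:1→0, z:0→1
  Δ4: u:0→1, z:1→0
  Δ5: u:1→0, v:1→0
  Δ6: v:0→1
  (6Δ to stable)
t=1 Δ0: p=0 clk=1 x=0 r=1 u=0 y=1 q=1 z=0 v=1
  Δ1: clk:1→0
  (1Δ to stable)
t=2 Δ0: p=0 clk=0 x=0 r=1 u=0 y=1 q=1 z=0 v=1
  Δ1: clk:0→1
  (1Δ to stable)

6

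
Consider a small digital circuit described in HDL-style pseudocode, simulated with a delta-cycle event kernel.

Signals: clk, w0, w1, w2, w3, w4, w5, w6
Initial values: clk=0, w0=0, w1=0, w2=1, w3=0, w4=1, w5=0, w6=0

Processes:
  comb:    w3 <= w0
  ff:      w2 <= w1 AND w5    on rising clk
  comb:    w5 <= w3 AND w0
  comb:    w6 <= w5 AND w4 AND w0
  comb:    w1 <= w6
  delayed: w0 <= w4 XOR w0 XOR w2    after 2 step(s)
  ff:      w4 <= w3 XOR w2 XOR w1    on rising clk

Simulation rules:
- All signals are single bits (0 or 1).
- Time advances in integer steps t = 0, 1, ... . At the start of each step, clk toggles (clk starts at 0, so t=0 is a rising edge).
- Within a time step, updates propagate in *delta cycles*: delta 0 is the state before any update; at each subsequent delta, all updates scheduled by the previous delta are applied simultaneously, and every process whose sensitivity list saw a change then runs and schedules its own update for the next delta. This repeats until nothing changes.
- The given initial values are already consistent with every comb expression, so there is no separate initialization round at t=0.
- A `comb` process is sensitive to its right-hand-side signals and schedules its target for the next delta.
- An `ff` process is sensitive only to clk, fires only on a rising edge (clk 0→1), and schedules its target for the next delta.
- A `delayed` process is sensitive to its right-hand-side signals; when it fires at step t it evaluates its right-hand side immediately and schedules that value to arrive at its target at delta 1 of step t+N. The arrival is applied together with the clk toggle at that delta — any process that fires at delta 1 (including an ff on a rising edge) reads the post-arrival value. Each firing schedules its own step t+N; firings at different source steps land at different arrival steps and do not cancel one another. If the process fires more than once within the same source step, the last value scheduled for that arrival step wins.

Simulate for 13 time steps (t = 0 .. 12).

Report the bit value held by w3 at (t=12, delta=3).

1

t=0 Δ0: w5=0 w4=1 w0=0 w3=0 w6=0 w1=0 clk=0 w2=1
  Δ1: clk:0→1
  Δ2: w2:1→0
  (2Δ to stable)
t=1 Δ0: w5=0 w4=1 w0=0 w3=0 w6=0 w1=0 clk=1 w2=0
  Δ1: clk:1→0
  (1Δ to stable)
t=2 Δ0: w5=0 w4=1 w0=0 w3=0 w6=0 w1=0 clk=0 w2=0
  Δ1: w0:0→1, clk:0→1
  Δ2: w4:1→0, w3:0→1
  Δ3: w5:0→1
  (3Δ to stable)
t=3 Δ0: w5=1 w4=0 w0=1 w3=1 w6=0 w1=0 clk=1 w2=0
  Δ1: clk:1→0
  (1Δ to stable)
t=4 Δ0: w5=1 w4=0 w0=1 w3=1 w6=0 w1=0 clk=0 w2=0
  Δ1: clk:0→1
  Δ2: w4:0→1
  Δ3: w6:0→1
  Δ4: w1:0→1
  (4Δ to stable)
t=5 Δ0: w5=1 w4=1 w0=1 w3=1 w6=1 w1=1 clk=1 w2=0
  Δ1: clk:1→0
  (1Δ to stable)
t=6 Δ0: w5=1 w4=1 w0=1 w3=1 w6=1 w1=1 clk=0 w2=0
  Δ1: w0:1→0, clk:0→1
  Δ2: w5:1→0, w4:1→0, w3:1→0, w6:1→0, w2:0→1
  Δ3: w1:1→0
  (3Δ to stable)
t=7 Δ0: w5=0 w4=0 w0=0 w3=0 w6=0 w1=0 clk=1 w2=1
  Δ1: clk:1→0
  (1Δ to stable)
t=8 Δ0: w5=0 w4=0 w0=0 w3=0 w6=0 w1=0 clk=0 w2=1
  Δ1: w0:0→1, clk:0→1
  Δ2: w4:0→1, w3:0→1, w2:1→0
  Δ3: w5:0→1
  Δ4: w6:0→1
  Δ5: w1:0→1
  (5Δ to stable)
t=9 Δ0: w5=1 w4=1 w0=1 w3=1 w6=1 w1=1 clk=1 w2=0
  Δ1: clk:1→0
  (1Δ to stable)
t=10 Δ0: w5=1 w4=1 w0=1 w3=1 w6=1 w1=1 clk=0 w2=0
  Δ1: w0:1→0, clk:0→1
  Δ2: w5:1→0, w4:1→0, w3:1→0, w6:1→0, w2:0→1
  Δ3: w1:1→0
  (3Δ to stable)
t=11 Δ0: w5=0 w4=0 w0=0 w3=0 w6=0 w1=0 clk=1 w2=1
  Δ1: clk:1→0
  (1Δ to stable)
t=12 Δ0: w5=0 w4=0 w0=0 w3=0 w6=0 w1=0 clk=0 w2=1
  Δ1: w0:0→1, clk:0→1
  Δ2: w4:0→1, w3:0→1, w2:1→0
  Δ3: w5:0→1
  Δ4: w6:0→1
  Δ5: w1:0→1
  (5Δ to stable)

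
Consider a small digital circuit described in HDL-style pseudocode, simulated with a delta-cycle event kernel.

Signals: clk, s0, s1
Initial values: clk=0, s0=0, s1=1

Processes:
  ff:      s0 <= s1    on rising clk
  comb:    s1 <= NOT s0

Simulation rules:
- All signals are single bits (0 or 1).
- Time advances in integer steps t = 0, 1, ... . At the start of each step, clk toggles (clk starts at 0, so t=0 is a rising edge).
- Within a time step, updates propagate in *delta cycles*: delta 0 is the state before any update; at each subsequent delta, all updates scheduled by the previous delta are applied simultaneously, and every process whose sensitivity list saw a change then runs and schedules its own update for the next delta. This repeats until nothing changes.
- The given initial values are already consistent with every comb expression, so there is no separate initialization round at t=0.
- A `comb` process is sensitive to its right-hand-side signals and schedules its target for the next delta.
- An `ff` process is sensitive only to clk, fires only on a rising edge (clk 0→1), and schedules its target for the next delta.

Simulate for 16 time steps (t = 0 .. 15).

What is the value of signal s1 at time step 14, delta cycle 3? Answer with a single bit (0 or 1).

1

t=0 Δ0: s1=1 clk=0 s0=0
  Δ1: clk:0→1
  Δ2: s0:0→1
  Δ3: s1:1→0
  (3Δ to stable)
t=1 Δ0: s1=0 clk=1 s0=1
  Δ1: clk:1→0
  (1Δ to stable)
t=2 Δ0: s1=0 clk=0 s0=1
  Δ1: clk:0→1
  Δ2: s0:1→0
  Δ3: s1:0→1
  (3Δ to stable)
t=3 Δ0: s1=1 clk=1 s0=0
  Δ1: clk:1→0
  (1Δ to stable)
t=4 Δ0: s1=1 clk=0 s0=0
  Δ1: clk:0→1
  Δ2: s0:0→1
  Δ3: s1:1→0
  (3Δ to stable)
t=5 Δ0: s1=0 clk=1 s0=1
  Δ1: clk:1→0
  (1Δ to stable)
t=6 Δ0: s1=0 clk=0 s0=1
  Δ1: clk:0→1
  Δ2: s0:1→0
  Δ3: s1:0→1
  (3Δ to stable)
t=7 Δ0: s1=1 clk=1 s0=0
  Δ1: clk:1→0
  (1Δ to stable)
t=8 Δ0: s1=1 clk=0 s0=0
  Δ1: clk:0→1
  Δ2: s0:0→1
  Δ3: s1:1→0
  (3Δ to stable)
t=9 Δ0: s1=0 clk=1 s0=1
  Δ1: clk:1→0
  (1Δ to stable)
t=10 Δ0: s1=0 clk=0 s0=1
  Δ1: clk:0→1
  Δ2: s0:1→0
  Δ3: s1:0→1
  (3Δ to stable)
t=11 Δ0: s1=1 clk=1 s0=0
  Δ1: clk:1→0
  (1Δ to stable)
t=12 Δ0: s1=1 clk=0 s0=0
  Δ1: clk:0→1
  Δ2: s0:0→1
  Δ3: s1:1→0
  (3Δ to stable)
t=13 Δ0: s1=0 clk=1 s0=1
  Δ1: clk:1→0
  (1Δ to stable)
t=14 Δ0: s1=0 clk=0 s0=1
  Δ1: clk:0→1
  Δ2: s0:1→0
  Δ3: s1:0→1
  (3Δ to stable)
t=15 Δ0: s1=1 clk=1 s0=0
  Δ1: clk:1→0
  (1Δ to stable)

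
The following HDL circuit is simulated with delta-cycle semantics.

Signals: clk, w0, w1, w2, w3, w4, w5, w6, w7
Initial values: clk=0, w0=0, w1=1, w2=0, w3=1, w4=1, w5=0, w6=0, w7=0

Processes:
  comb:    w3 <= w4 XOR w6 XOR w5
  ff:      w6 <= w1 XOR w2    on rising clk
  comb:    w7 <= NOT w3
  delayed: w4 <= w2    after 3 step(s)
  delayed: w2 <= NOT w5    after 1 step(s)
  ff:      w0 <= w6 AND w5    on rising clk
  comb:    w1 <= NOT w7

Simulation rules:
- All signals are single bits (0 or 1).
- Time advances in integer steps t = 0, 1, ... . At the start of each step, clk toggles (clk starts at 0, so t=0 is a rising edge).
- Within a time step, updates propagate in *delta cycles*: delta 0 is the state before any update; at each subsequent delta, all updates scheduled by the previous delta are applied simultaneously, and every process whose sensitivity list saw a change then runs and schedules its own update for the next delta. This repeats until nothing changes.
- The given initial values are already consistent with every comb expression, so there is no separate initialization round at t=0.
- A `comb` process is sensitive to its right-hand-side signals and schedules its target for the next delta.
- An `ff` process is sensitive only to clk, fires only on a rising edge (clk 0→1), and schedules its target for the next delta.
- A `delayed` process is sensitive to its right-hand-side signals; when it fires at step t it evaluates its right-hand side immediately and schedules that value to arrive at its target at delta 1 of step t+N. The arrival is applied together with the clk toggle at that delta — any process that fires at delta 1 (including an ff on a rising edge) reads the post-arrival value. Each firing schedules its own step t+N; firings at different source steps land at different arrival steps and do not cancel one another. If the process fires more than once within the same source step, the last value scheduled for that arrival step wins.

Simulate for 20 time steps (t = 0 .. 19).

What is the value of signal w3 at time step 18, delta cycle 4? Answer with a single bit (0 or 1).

1

[bits: w0,w1,clk,w3,w6,w4,w2,w7,w5]
t=0: Δ0=010101000 Δ1=011101000 Δ2=011111000 Δ3=011011000 Δ4=011011010 Δ5=001011010 | 5Δ
t=1: Δ0=001011010 Δ1=000011010 | 1Δ
t=2: Δ0=000011010 Δ1=001011010 Δ2=001001010 Δ3=001101010 Δ4=001101000 Δ5=011101000 | 5Δ
t=3: Δ0=011101000 Δ1=010101000 | 1Δ
t=4: Δ0=010101000 Δ1=011101000 Δ2=011111000 Δ3=011011000 Δ4=011011010 Δ5=001011010 | 5Δ
t=5: Δ0=001011010 Δ1=000011010 | 1Δ
t=6: Δ0=000011010 Δ1=001011010 Δ2=001001010 Δ3=001101010 Δ4=001101000 Δ5=011101000 | 5Δ
t=7: Δ0=011101000 Δ1=010101000 | 1Δ
t=8: Δ0=010101000 Δ1=011101000 Δ2=011111000 Δ3=011011000 Δ4=011011010 Δ5=001011010 | 5Δ
t=9: Δ0=001011010 Δ1=000011010 | 1Δ
t=10: Δ0=000011010 Δ1=001011010 Δ2=001001010 Δ3=001101010 Δ4=001101000 Δ5=011101000 | 5Δ
t=11: Δ0=011101000 Δ1=010101000 | 1Δ
t=12: Δ0=010101000 Δ1=011101000 Δ2=011111000 Δ3=011011000 Δ4=011011010 Δ5=001011010 | 5Δ
t=13: Δ0=001011010 Δ1=000011010 | 1Δ
t=14: Δ0=000011010 Δ1=001011010 Δ2=001001010 Δ3=001101010 Δ4=001101000 Δ5=011101000 | 5Δ
t=15: Δ0=011101000 Δ1=010101000 | 1Δ
t=16: Δ0=010101000 Δ1=011101000 Δ2=011111000 Δ3=011011000 Δ4=011011010 Δ5=001011010 | 5Δ
t=17: Δ0=001011010 Δ1=000011010 | 1Δ
t=18: Δ0=000011010 Δ1=001011010 Δ2=001001010 Δ3=001101010 Δ4=001101000 Δ5=011101000 | 5Δ
t=19: Δ0=011101000 Δ1=010101000 | 1Δ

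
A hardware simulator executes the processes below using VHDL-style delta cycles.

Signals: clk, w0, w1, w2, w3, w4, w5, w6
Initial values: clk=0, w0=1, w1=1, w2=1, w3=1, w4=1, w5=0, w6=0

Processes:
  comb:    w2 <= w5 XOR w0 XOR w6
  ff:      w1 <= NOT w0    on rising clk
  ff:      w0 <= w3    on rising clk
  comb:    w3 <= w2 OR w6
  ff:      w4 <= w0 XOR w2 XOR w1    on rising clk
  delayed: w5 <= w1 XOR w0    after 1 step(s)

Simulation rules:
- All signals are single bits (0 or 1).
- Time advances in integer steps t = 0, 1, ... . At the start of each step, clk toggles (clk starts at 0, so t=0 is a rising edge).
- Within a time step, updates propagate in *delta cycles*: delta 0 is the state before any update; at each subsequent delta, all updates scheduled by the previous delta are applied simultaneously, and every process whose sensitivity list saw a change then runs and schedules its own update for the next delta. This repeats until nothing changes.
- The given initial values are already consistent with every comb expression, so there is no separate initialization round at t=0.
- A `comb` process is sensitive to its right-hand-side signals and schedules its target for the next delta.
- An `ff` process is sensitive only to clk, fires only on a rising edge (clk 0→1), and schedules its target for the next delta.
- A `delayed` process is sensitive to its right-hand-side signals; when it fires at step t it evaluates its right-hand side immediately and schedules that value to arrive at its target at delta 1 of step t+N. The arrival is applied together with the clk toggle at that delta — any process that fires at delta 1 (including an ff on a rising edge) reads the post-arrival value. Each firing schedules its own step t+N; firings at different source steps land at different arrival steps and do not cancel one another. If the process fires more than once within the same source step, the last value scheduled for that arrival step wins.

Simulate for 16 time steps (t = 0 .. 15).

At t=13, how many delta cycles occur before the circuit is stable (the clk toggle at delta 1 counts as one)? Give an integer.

[bits: w1,w0,w2,w6,clk,w4,w3,w5]
t=0: Δ0=11100110 Δ1=11101110 Δ2=01101110 | 2Δ
t=1: Δ0=01101110 Δ1=01100111 Δ2=01000111 Δ3=01000101 | 3Δ
t=2: Δ0=01000101 Δ1=01001101 Δ2=00001101 Δ3=00101101 Δ4=00101111 | 4Δ
t=3: Δ0=00101111 Δ1=00100110 Δ2=00000110 Δ3=00000100 | 3Δ
t=4: Δ0=00000100 Δ1=00001100 Δ2=10001000 | 2Δ
t=5: Δ0=10001000 Δ1=10000001 Δ2=10100001 Δ3=10100011 | 3Δ
t=6: Δ0=10100011 Δ1=10101011 Δ2=11101011 Δ3=11001011 Δ4=11001001 | 4Δ
t=7: Δ0=11001001 Δ1=11000000 Δ2=11100000 Δ3=11100010 | 3Δ
t=8: Δ0=11100010 Δ1=11101010 Δ2=01101110 | 2Δ
t=9: Δ0=01101110 Δ1=01100111 Δ2=01000111 Δ3=01000101 | 3Δ
t=10: Δ0=01000101 Δ1=01001101 Δ2=00001101 Δ3=00101101 Δ4=00101111 | 4Δ
t=11: Δ0=00101111 Δ1=00100110 Δ2=00000110 Δ3=00000100 | 3Δ
t=12: Δ0=00000100 Δ1=00001100 Δ2=10001000 | 2Δ
t=13: Δ0=10001000 Δ1=10000001 Δ2=10100001 Δ3=10100011 | 3Δ
t=14: Δ0=10100011 Δ1=10101011 Δ2=11101011 Δ3=11001011 Δ4=11001001 | 4Δ
t=15: Δ0=11001001 Δ1=11000000 Δ2=11100000 Δ3=11100010 | 3Δ

3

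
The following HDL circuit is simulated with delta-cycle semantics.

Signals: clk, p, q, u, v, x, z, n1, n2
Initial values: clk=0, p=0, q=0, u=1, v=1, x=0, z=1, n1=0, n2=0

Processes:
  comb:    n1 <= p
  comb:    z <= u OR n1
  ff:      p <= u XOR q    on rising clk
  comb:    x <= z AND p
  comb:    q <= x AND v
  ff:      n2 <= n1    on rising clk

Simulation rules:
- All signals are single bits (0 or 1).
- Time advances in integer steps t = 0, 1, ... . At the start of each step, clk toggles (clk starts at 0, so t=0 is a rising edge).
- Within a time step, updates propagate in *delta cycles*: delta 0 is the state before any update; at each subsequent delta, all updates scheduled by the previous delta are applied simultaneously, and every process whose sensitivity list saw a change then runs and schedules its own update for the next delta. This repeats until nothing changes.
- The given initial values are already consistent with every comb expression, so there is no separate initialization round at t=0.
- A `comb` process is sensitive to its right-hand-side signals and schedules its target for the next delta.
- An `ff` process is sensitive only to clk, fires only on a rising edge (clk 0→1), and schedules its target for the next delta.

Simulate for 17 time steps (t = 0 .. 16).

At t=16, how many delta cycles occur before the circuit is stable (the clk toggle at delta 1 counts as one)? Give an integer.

t=0 Δ0: p=0 x=0 q=0 u=1 clk=0 v=1 n2=0 z=1 n1=0
  Δ1: clk:0→1
  Δ2: p:0→1
  Δ3: x:0→1, n1:0→1
  Δ4: q:0→1
  (4Δ to stable)
t=1 Δ0: p=1 x=1 q=1 u=1 clk=1 v=1 n2=0 z=1 n1=1
  Δ1: clk:1→0
  (1Δ to stable)
t=2 Δ0: p=1 x=1 q=1 u=1 clk=0 v=1 n2=0 z=1 n1=1
  Δ1: clk:0→1
  Δ2: p:1→0, n2:0→1
  Δ3: x:1→0, n1:1→0
  Δ4: q:1→0
  (4Δ to stable)
t=3 Δ0: p=0 x=0 q=0 u=1 clk=1 v=1 n2=1 z=1 n1=0
  Δ1: clk:1→0
  (1Δ to stable)
t=4 Δ0: p=0 x=0 q=0 u=1 clk=0 v=1 n2=1 z=1 n1=0
  Δ1: clk:0→1
  Δ2: p:0→1, n2:1→0
  Δ3: x:0→1, n1:0→1
  Δ4: q:0→1
  (4Δ to stable)
t=5 Δ0: p=1 x=1 q=1 u=1 clk=1 v=1 n2=0 z=1 n1=1
  Δ1: clk:1→0
  (1Δ to stable)
t=6 Δ0: p=1 x=1 q=1 u=1 clk=0 v=1 n2=0 z=1 n1=1
  Δ1: clk:0→1
  Δ2: p:1→0, n2:0→1
  Δ3: x:1→0, n1:1→0
  Δ4: q:1→0
  (4Δ to stable)
t=7 Δ0: p=0 x=0 q=0 u=1 clk=1 v=1 n2=1 z=1 n1=0
  Δ1: clk:1→0
  (1Δ to stable)
t=8 Δ0: p=0 x=0 q=0 u=1 clk=0 v=1 n2=1 z=1 n1=0
  Δ1: clk:0→1
  Δ2: p:0→1, n2:1→0
  Δ3: x:0→1, n1:0→1
  Δ4: q:0→1
  (4Δ to stable)
t=9 Δ0: p=1 x=1 q=1 u=1 clk=1 v=1 n2=0 z=1 n1=1
  Δ1: clk:1→0
  (1Δ to stable)
t=10 Δ0: p=1 x=1 q=1 u=1 clk=0 v=1 n2=0 z=1 n1=1
  Δ1: clk:0→1
  Δ2: p:1→0, n2:0→1
  Δ3: x:1→0, n1:1→0
  Δ4: q:1→0
  (4Δ to stable)
t=11 Δ0: p=0 x=0 q=0 u=1 clk=1 v=1 n2=1 z=1 n1=0
  Δ1: clk:1→0
  (1Δ to stable)
t=12 Δ0: p=0 x=0 q=0 u=1 clk=0 v=1 n2=1 z=1 n1=0
  Δ1: clk:0→1
  Δ2: p:0→1, n2:1→0
  Δ3: x:0→1, n1:0→1
  Δ4: q:0→1
  (4Δ to stable)
t=13 Δ0: p=1 x=1 q=1 u=1 clk=1 v=1 n2=0 z=1 n1=1
  Δ1: clk:1→0
  (1Δ to stable)
t=14 Δ0: p=1 x=1 q=1 u=1 clk=0 v=1 n2=0 z=1 n1=1
  Δ1: clk:0→1
  Δ2: p:1→0, n2:0→1
  Δ3: x:1→0, n1:1→0
  Δ4: q:1→0
  (4Δ to stable)
t=15 Δ0: p=0 x=0 q=0 u=1 clk=1 v=1 n2=1 z=1 n1=0
  Δ1: clk:1→0
  (1Δ to stable)
t=16 Δ0: p=0 x=0 q=0 u=1 clk=0 v=1 n2=1 z=1 n1=0
  Δ1: clk:0→1
  Δ2: p:0→1, n2:1→0
  Δ3: x:0→1, n1:0→1
  Δ4: q:0→1
  (4Δ to stable)

4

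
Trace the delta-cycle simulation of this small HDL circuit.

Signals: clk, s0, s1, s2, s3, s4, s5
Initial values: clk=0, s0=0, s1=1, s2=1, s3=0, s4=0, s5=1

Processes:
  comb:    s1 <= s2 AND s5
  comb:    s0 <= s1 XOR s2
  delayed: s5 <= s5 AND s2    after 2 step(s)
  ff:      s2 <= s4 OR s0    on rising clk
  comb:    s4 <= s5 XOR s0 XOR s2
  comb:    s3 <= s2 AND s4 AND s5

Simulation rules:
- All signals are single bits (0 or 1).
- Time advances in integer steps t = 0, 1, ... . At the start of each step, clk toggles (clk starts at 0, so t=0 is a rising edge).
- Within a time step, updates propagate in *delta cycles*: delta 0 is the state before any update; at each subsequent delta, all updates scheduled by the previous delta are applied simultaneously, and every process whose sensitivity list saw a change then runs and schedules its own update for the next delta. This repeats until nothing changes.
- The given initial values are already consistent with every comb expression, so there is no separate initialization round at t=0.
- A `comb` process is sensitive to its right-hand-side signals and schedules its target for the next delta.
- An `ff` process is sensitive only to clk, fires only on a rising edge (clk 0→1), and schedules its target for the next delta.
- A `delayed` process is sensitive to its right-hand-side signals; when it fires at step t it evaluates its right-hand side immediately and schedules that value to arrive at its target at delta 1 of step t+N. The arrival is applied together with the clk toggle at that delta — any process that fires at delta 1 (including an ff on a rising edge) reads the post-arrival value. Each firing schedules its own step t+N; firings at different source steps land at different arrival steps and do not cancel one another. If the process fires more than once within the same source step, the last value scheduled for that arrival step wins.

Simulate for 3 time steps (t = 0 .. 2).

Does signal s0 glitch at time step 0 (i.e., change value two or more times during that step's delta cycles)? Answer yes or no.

yes

t=0 Δ0: s0=0 s3=0 s1=1 s5=1 s4=0 s2=1 clk=0
  Δ1: clk:0→1
  Δ2: s2:1→0
  Δ3: s0:0→1, s1:1→0, s4:0→1
  Δ4: s0:1→0, s4:1→0
  Δ5: s4:0→1
  (5Δ to stable)
t=1 Δ0: s0=0 s3=0 s1=0 s5=1 s4=1 s2=0 clk=1
  Δ1: clk:1→0
  (1Δ to stable)
t=2 Δ0: s0=0 s3=0 s1=0 s5=1 s4=1 s2=0 clk=0
  Δ1: s5:1→0, clk:0→1
  Δ2: s4:1→0, s2:0→1
  Δ3: s0:0→1, s4:0→1
  Δ4: s4:1→0
  (4Δ to stable)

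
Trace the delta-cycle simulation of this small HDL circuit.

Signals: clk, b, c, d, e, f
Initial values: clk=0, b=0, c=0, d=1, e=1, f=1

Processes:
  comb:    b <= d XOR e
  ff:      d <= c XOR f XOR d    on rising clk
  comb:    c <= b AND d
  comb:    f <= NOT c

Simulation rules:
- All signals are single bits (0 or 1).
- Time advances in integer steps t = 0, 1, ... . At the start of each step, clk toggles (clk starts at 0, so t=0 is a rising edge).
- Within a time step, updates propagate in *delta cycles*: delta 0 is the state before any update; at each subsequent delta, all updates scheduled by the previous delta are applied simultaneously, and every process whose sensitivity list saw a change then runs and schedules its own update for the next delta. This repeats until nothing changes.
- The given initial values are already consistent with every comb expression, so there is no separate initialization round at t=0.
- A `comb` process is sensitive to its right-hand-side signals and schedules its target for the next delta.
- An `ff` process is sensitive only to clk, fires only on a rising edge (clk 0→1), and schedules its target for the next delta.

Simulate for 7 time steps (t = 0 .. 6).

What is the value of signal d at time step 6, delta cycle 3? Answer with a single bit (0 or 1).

[bits: f,b,c,clk,d,e]
t=0: Δ0=100011 Δ1=100111 Δ2=100101 Δ3=110101 | 3Δ
t=1: Δ0=110101 Δ1=110001 | 1Δ
t=2: Δ0=110001 Δ1=110101 Δ2=110111 Δ3=101111 Δ4=000111 Δ5=100111 | 5Δ
t=3: Δ0=100111 Δ1=100011 | 1Δ
t=4: Δ0=100011 Δ1=100111 Δ2=100101 Δ3=110101 | 3Δ
t=5: Δ0=110101 Δ1=110001 | 1Δ
t=6: Δ0=110001 Δ1=110101 Δ2=110111 Δ3=101111 Δ4=000111 Δ5=100111 | 5Δ

1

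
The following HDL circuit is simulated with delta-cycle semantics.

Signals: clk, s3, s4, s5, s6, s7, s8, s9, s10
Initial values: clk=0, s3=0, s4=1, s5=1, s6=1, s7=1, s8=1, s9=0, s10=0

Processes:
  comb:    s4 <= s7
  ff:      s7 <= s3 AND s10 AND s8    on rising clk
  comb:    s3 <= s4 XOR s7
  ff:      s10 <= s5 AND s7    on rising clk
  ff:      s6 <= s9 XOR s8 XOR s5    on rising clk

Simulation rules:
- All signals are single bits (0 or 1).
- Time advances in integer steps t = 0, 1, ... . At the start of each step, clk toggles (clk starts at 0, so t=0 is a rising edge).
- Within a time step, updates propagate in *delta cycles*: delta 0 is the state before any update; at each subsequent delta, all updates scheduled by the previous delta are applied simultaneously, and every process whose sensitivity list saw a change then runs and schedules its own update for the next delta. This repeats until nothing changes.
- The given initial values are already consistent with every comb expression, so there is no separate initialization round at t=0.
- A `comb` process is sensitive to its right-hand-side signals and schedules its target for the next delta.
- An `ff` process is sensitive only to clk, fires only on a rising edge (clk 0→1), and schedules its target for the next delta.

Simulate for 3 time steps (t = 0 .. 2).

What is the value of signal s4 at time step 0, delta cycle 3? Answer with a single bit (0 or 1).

[bits: s4,s10,s8,s9,clk,s5,s6,s7,s3]
t=0: Δ0=101001110 Δ1=101011110 Δ2=111011000 Δ3=011011001 Δ4=011011000 | 4Δ
t=1: Δ0=011011000 Δ1=011001000 | 1Δ
t=2: Δ0=011001000 Δ1=011011000 Δ2=001011000 | 2Δ

0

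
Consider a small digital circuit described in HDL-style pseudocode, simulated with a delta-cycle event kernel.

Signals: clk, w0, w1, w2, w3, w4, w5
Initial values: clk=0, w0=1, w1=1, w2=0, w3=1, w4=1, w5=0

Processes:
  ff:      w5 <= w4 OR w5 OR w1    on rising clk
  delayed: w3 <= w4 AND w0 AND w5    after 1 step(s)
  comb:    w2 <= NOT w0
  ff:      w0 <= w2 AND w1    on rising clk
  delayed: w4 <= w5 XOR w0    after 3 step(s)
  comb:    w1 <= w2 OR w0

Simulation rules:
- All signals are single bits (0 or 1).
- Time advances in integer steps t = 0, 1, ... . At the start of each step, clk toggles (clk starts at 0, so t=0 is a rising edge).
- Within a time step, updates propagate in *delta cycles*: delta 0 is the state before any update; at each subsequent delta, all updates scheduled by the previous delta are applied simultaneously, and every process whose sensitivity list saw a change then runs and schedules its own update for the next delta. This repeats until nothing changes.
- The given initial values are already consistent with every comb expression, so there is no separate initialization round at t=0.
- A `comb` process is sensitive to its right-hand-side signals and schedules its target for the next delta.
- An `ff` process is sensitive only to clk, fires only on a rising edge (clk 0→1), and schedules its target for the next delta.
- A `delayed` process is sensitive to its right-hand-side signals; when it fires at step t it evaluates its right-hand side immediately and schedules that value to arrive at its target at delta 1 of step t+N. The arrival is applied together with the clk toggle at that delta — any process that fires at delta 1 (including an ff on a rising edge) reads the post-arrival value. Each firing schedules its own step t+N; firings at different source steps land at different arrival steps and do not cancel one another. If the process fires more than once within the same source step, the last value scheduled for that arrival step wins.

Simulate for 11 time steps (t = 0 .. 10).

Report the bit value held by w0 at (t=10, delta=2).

1

t0.Δ0 w2=0 w1=1 w5=0 w0=1 clk=0 w3=1 w4=1
t0.Δ1 w2=0 w1=1 w5=0 w0=1 clk=1 w3=1 w4=1
t0.Δ2 w2=0 w1=1 w5=1 w0=0 clk=1 w3=1 w4=1
t0.Δ3 w2=1 w1=0 w5=1 w0=0 clk=1 w3=1 w4=1
t0.Δ4 w2=1 w1=1 w5=1 w0=0 clk=1 w3=1 w4=1
t1.Δ0 w2=1 w1=1 w5=1 w0=0 clk=1 w3=1 w4=1
t1.Δ1 w2=1 w1=1 w5=1 w0=0 clk=0 w3=0 w4=1
t2.Δ0 w2=1 w1=1 w5=1 w0=0 clk=0 w3=0 w4=1
t2.Δ1 w2=1 w1=1 w5=1 w0=0 clk=1 w3=0 w4=1
t2.Δ2 w2=1 w1=1 w5=1 w0=1 clk=1 w3=0 w4=1
t2.Δ3 w2=0 w1=1 w5=1 w0=1 clk=1 w3=0 w4=1
t3.Δ0 w2=0 w1=1 w5=1 w0=1 clk=1 w3=0 w4=1
t3.Δ1 w2=0 w1=1 w5=1 w0=1 clk=0 w3=1 w4=1
t4.Δ0 w2=0 w1=1 w5=1 w0=1 clk=0 w3=1 w4=1
t4.Δ1 w2=0 w1=1 w5=1 w0=1 clk=1 w3=1 w4=1
t4.Δ2 w2=0 w1=1 w5=1 w0=0 clk=1 w3=1 w4=1
t4.Δ3 w2=1 w1=0 w5=1 w0=0 clk=1 w3=1 w4=1
t4.Δ4 w2=1 w1=1 w5=1 w0=0 clk=1 w3=1 w4=1
t5.Δ0 w2=1 w1=1 w5=1 w0=0 clk=1 w3=1 w4=1
t5.Δ1 w2=1 w1=1 w5=1 w0=0 clk=0 w3=0 w4=0
t6.Δ0 w2=1 w1=1 w5=1 w0=0 clk=0 w3=0 w4=0
t6.Δ1 w2=1 w1=1 w5=1 w0=0 clk=1 w3=0 w4=0
t6.Δ2 w2=1 w1=1 w5=1 w0=1 clk=1 w3=0 w4=0
t6.Δ3 w2=0 w1=1 w5=1 w0=1 clk=1 w3=0 w4=0
t7.Δ0 w2=0 w1=1 w5=1 w0=1 clk=1 w3=0 w4=0
t7.Δ1 w2=0 w1=1 w5=1 w0=1 clk=0 w3=0 w4=1
t8.Δ0 w2=0 w1=1 w5=1 w0=1 clk=0 w3=0 w4=1
t8.Δ1 w2=0 w1=1 w5=1 w0=1 clk=1 w3=1 w4=1
t8.Δ2 w2=0 w1=1 w5=1 w0=0 clk=1 w3=1 w4=1
t8.Δ3 w2=1 w1=0 w5=1 w0=0 clk=1 w3=1 w4=1
t8.Δ4 w2=1 w1=1 w5=1 w0=0 clk=1 w3=1 w4=1
t9.Δ0 w2=1 w1=1 w5=1 w0=0 clk=1 w3=1 w4=1
t9.Δ1 w2=1 w1=1 w5=1 w0=0 clk=0 w3=0 w4=0
t10.Δ0 w2=1 w1=1 w5=1 w0=0 clk=0 w3=0 w4=0
t10.Δ1 w2=1 w1=1 w5=1 w0=0 clk=1 w3=0 w4=0
t10.Δ2 w2=1 w1=1 w5=1 w0=1 clk=1 w3=0 w4=0
t10.Δ3 w2=0 w1=1 w5=1 w0=1 clk=1 w3=0 w4=0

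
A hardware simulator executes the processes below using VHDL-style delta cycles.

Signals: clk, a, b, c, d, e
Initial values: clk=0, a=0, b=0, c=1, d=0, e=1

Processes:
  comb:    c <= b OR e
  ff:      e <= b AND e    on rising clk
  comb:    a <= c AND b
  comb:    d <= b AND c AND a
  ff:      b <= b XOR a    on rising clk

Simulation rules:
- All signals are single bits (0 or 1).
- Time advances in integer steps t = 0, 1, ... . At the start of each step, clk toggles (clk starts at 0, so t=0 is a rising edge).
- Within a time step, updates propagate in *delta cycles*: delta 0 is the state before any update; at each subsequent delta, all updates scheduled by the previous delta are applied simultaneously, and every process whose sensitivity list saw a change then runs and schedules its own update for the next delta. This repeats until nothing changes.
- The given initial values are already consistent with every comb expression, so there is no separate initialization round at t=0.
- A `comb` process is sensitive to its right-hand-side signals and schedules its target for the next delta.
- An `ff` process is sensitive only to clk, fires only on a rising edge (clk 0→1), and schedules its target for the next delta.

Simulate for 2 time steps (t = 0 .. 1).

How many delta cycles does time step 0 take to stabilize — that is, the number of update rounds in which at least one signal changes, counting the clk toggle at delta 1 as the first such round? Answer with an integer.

3

t0.Δ0 e=1 a=0 b=0 d=0 clk=0 c=1
t0.Δ1 e=1 a=0 b=0 d=0 clk=1 c=1
t0.Δ2 e=0 a=0 b=0 d=0 clk=1 c=1
t0.Δ3 e=0 a=0 b=0 d=0 clk=1 c=0
t1.Δ0 e=0 a=0 b=0 d=0 clk=1 c=0
t1.Δ1 e=0 a=0 b=0 d=0 clk=0 c=0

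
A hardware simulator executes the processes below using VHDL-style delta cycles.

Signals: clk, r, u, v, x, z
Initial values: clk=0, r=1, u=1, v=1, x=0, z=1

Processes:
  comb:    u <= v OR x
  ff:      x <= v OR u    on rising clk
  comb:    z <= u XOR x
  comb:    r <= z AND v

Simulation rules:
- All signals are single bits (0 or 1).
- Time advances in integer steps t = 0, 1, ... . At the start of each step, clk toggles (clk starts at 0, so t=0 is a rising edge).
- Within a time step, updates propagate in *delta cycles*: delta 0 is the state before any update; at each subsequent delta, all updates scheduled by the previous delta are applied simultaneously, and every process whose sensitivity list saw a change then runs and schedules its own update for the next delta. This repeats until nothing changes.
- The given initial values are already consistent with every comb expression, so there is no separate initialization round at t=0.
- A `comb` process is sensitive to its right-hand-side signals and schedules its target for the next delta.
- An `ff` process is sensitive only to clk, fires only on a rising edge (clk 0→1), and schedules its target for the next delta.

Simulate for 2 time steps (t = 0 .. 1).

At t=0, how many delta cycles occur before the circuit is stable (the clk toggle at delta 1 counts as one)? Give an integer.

4

t=0 Δ0: z=1 x=0 r=1 v=1 u=1 clk=0
  Δ1: clk:0→1
  Δ2: x:0→1
  Δ3: z:1→0
  Δ4: r:1→0
  (4Δ to stable)
t=1 Δ0: z=0 x=1 r=0 v=1 u=1 clk=1
  Δ1: clk:1→0
  (1Δ to stable)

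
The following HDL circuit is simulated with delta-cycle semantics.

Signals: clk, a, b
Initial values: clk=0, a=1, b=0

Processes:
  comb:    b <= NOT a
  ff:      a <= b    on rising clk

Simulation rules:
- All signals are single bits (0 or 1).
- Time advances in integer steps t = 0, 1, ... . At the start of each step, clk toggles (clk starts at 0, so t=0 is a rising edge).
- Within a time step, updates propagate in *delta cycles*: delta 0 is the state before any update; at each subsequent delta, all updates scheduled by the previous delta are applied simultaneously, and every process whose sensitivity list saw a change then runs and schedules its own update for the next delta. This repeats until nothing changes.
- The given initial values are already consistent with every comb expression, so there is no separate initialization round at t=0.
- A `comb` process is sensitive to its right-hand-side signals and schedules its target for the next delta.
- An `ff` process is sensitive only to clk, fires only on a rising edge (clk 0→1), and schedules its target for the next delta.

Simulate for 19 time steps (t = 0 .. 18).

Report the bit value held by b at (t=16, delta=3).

[bits: clk,a,b]
t=0: Δ0=010 Δ1=110 Δ2=100 Δ3=101 | 3Δ
t=1: Δ0=101 Δ1=001 | 1Δ
t=2: Δ0=001 Δ1=101 Δ2=111 Δ3=110 | 3Δ
t=3: Δ0=110 Δ1=010 | 1Δ
t=4: Δ0=010 Δ1=110 Δ2=100 Δ3=101 | 3Δ
t=5: Δ0=101 Δ1=001 | 1Δ
t=6: Δ0=001 Δ1=101 Δ2=111 Δ3=110 | 3Δ
t=7: Δ0=110 Δ1=010 | 1Δ
t=8: Δ0=010 Δ1=110 Δ2=100 Δ3=101 | 3Δ
t=9: Δ0=101 Δ1=001 | 1Δ
t=10: Δ0=001 Δ1=101 Δ2=111 Δ3=110 | 3Δ
t=11: Δ0=110 Δ1=010 | 1Δ
t=12: Δ0=010 Δ1=110 Δ2=100 Δ3=101 | 3Δ
t=13: Δ0=101 Δ1=001 | 1Δ
t=14: Δ0=001 Δ1=101 Δ2=111 Δ3=110 | 3Δ
t=15: Δ0=110 Δ1=010 | 1Δ
t=16: Δ0=010 Δ1=110 Δ2=100 Δ3=101 | 3Δ
t=17: Δ0=101 Δ1=001 | 1Δ
t=18: Δ0=001 Δ1=101 Δ2=111 Δ3=110 | 3Δ

1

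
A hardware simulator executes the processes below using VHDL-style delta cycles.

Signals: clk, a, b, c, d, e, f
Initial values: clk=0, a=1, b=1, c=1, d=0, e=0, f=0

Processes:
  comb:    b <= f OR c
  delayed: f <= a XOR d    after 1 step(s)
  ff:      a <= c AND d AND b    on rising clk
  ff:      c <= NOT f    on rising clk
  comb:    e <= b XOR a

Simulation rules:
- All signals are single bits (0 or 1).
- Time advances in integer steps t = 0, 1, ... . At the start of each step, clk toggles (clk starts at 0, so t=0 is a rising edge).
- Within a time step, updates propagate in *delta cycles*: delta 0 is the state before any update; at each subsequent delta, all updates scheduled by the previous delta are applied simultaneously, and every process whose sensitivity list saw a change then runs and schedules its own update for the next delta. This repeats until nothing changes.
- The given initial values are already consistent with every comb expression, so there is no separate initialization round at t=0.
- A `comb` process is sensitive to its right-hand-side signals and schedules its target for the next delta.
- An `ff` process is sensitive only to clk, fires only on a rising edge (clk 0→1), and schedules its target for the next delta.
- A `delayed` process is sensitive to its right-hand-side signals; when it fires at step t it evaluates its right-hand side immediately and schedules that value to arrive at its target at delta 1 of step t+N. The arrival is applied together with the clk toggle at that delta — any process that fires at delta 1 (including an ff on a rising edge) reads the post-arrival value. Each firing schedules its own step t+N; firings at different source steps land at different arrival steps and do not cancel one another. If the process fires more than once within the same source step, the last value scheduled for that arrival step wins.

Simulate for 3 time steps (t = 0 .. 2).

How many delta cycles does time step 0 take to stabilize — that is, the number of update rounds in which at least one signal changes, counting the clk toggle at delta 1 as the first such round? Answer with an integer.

t=0 Δ0: a=1 d=0 e=0 c=1 b=1 f=0 clk=0
  Δ1: clk:0→1
  Δ2: a:1→0
  Δ3: e:0→1
  (3Δ to stable)
t=1 Δ0: a=0 d=0 e=1 c=1 b=1 f=0 clk=1
  Δ1: clk:1→0
  (1Δ to stable)
t=2 Δ0: a=0 d=0 e=1 c=1 b=1 f=0 clk=0
  Δ1: clk:0→1
  (1Δ to stable)

3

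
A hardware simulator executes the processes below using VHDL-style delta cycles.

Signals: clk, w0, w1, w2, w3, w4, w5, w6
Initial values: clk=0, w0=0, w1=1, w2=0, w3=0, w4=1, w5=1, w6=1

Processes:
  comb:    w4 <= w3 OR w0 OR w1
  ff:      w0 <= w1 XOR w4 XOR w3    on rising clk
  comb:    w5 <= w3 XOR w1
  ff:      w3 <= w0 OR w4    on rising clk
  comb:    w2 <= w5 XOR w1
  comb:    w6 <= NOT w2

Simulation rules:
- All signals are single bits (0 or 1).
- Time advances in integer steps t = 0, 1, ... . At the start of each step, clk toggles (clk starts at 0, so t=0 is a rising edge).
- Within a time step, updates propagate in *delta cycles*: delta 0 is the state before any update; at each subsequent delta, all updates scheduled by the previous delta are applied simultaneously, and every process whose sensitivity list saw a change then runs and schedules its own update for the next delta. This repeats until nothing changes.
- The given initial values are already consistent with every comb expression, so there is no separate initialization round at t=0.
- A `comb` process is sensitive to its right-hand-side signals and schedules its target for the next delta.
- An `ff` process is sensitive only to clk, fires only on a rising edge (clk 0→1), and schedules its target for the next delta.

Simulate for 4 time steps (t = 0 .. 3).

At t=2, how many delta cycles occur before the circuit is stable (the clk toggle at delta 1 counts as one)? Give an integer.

t=0 Δ0: clk=0 w4=1 w3=0 w5=1 w0=0 w1=1 w2=0 w6=1
  Δ1: clk:0→1
  Δ2: w3:0→1
  Δ3: w5:1→0
  Δ4: w2:0→1
  Δ5: w6:1→0
  (5Δ to stable)
t=1 Δ0: clk=1 w4=1 w3=1 w5=0 w0=0 w1=1 w2=1 w6=0
  Δ1: clk:1→0
  (1Δ to stable)
t=2 Δ0: clk=0 w4=1 w3=1 w5=0 w0=0 w1=1 w2=1 w6=0
  Δ1: clk:0→1
  Δ2: w0:0→1
  (2Δ to stable)
t=3 Δ0: clk=1 w4=1 w3=1 w5=0 w0=1 w1=1 w2=1 w6=0
  Δ1: clk:1→0
  (1Δ to stable)

2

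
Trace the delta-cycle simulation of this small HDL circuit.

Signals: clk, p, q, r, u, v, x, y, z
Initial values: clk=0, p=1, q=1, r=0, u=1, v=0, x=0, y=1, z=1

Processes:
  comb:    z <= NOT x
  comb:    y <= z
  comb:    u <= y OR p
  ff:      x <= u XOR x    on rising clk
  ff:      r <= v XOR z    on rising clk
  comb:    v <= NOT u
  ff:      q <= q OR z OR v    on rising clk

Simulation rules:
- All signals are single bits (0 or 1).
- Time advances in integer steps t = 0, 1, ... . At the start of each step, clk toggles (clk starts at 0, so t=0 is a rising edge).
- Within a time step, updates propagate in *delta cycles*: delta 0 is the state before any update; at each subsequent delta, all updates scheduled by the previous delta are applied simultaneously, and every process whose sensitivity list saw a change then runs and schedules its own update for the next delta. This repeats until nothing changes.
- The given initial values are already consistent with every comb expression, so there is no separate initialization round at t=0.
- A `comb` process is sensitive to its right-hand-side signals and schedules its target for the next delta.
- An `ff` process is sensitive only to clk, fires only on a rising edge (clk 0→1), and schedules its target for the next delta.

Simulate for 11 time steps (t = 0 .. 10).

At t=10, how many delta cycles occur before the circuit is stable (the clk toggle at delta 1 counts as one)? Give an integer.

4

t0.Δ0 x=0 r=0 v=0 clk=0 y=1 u=1 z=1 q=1 p=1
t0.Δ1 x=0 r=0 v=0 clk=1 y=1 u=1 z=1 q=1 p=1
t0.Δ2 x=1 r=1 v=0 clk=1 y=1 u=1 z=1 q=1 p=1
t0.Δ3 x=1 r=1 v=0 clk=1 y=1 u=1 z=0 q=1 p=1
t0.Δ4 x=1 r=1 v=0 clk=1 y=0 u=1 z=0 q=1 p=1
t1.Δ0 x=1 r=1 v=0 clk=1 y=0 u=1 z=0 q=1 p=1
t1.Δ1 x=1 r=1 v=0 clk=0 y=0 u=1 z=0 q=1 p=1
t2.Δ0 x=1 r=1 v=0 clk=0 y=0 u=1 z=0 q=1 p=1
t2.Δ1 x=1 r=1 v=0 clk=1 y=0 u=1 z=0 q=1 p=1
t2.Δ2 x=0 r=0 v=0 clk=1 y=0 u=1 z=0 q=1 p=1
t2.Δ3 x=0 r=0 v=0 clk=1 y=0 u=1 z=1 q=1 p=1
t2.Δ4 x=0 r=0 v=0 clk=1 y=1 u=1 z=1 q=1 p=1
t3.Δ0 x=0 r=0 v=0 clk=1 y=1 u=1 z=1 q=1 p=1
t3.Δ1 x=0 r=0 v=0 clk=0 y=1 u=1 z=1 q=1 p=1
t4.Δ0 x=0 r=0 v=0 clk=0 y=1 u=1 z=1 q=1 p=1
t4.Δ1 x=0 r=0 v=0 clk=1 y=1 u=1 z=1 q=1 p=1
t4.Δ2 x=1 r=1 v=0 clk=1 y=1 u=1 z=1 q=1 p=1
t4.Δ3 x=1 r=1 v=0 clk=1 y=1 u=1 z=0 q=1 p=1
t4.Δ4 x=1 r=1 v=0 clk=1 y=0 u=1 z=0 q=1 p=1
t5.Δ0 x=1 r=1 v=0 clk=1 y=0 u=1 z=0 q=1 p=1
t5.Δ1 x=1 r=1 v=0 clk=0 y=0 u=1 z=0 q=1 p=1
t6.Δ0 x=1 r=1 v=0 clk=0 y=0 u=1 z=0 q=1 p=1
t6.Δ1 x=1 r=1 v=0 clk=1 y=0 u=1 z=0 q=1 p=1
t6.Δ2 x=0 r=0 v=0 clk=1 y=0 u=1 z=0 q=1 p=1
t6.Δ3 x=0 r=0 v=0 clk=1 y=0 u=1 z=1 q=1 p=1
t6.Δ4 x=0 r=0 v=0 clk=1 y=1 u=1 z=1 q=1 p=1
t7.Δ0 x=0 r=0 v=0 clk=1 y=1 u=1 z=1 q=1 p=1
t7.Δ1 x=0 r=0 v=0 clk=0 y=1 u=1 z=1 q=1 p=1
t8.Δ0 x=0 r=0 v=0 clk=0 y=1 u=1 z=1 q=1 p=1
t8.Δ1 x=0 r=0 v=0 clk=1 y=1 u=1 z=1 q=1 p=1
t8.Δ2 x=1 r=1 v=0 clk=1 y=1 u=1 z=1 q=1 p=1
t8.Δ3 x=1 r=1 v=0 clk=1 y=1 u=1 z=0 q=1 p=1
t8.Δ4 x=1 r=1 v=0 clk=1 y=0 u=1 z=0 q=1 p=1
t9.Δ0 x=1 r=1 v=0 clk=1 y=0 u=1 z=0 q=1 p=1
t9.Δ1 x=1 r=1 v=0 clk=0 y=0 u=1 z=0 q=1 p=1
t10.Δ0 x=1 r=1 v=0 clk=0 y=0 u=1 z=0 q=1 p=1
t10.Δ1 x=1 r=1 v=0 clk=1 y=0 u=1 z=0 q=1 p=1
t10.Δ2 x=0 r=0 v=0 clk=1 y=0 u=1 z=0 q=1 p=1
t10.Δ3 x=0 r=0 v=0 clk=1 y=0 u=1 z=1 q=1 p=1
t10.Δ4 x=0 r=0 v=0 clk=1 y=1 u=1 z=1 q=1 p=1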